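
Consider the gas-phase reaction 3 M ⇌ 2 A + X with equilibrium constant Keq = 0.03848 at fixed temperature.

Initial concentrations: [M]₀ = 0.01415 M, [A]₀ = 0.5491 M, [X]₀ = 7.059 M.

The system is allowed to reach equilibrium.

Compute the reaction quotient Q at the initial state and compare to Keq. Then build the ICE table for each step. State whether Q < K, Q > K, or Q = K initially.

Q₀ = 7.5124e+05 vs Keq = 0.03848 ⇒ Q>K, reverse
Step 1:
                   M          A          X
  init       0.01415     0.5491      7.059
  Δ           0.7485     -0.499    -0.2495
  eq          0.7627    0.05007      6.809
  solve Keq expr → x = -0.2495; check Q = 0.03848

Q₀ = 7.5124e+05; Q > K (proceeds reverse)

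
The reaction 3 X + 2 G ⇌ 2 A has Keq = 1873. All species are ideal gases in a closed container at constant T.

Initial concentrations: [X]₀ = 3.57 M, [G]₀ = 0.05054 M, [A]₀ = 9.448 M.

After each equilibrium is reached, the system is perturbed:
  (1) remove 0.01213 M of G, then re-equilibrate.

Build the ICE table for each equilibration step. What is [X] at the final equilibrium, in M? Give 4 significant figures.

[X]_eq = 3.561 M

Q₀ = 768.1 vs Keq = 1873 ⇒ Q<K, forward
Step 1:
                  X         G         A
  Initial      3.57   0.05054     9.448
  Change   -0.02662  -0.01775   0.01775
  Equil       3.543   0.03279     9.466
  solve Keq expr → x = 0.008874; check Q = 1873
Then remove 0.01213 M of G.
Step 2:
                  X         G         A
  Initial     3.543   0.02066     9.466
  Change    0.01777   0.01184  -0.01184
  Equil       3.561   0.03251     9.454
  solve Keq expr → x = -0.005922; check Q = 1873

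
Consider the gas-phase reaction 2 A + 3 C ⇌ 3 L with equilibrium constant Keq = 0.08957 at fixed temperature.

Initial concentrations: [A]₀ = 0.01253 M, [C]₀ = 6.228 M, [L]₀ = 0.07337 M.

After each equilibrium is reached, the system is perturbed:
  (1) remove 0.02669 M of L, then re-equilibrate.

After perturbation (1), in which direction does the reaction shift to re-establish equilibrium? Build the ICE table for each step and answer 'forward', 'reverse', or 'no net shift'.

Direction: forward

Q₀ = 0.01041 vs Keq = 0.08957 ⇒ Q<K, forward
Step 1:
                    A           C           L
  I           0.01253       6.228     0.07337
  C         -0.007258    -0.01089     0.01089
  E          0.005272       6.217     0.08426
  solve Keq expr → x = 0.003629; check Q = 0.08957
Then remove 0.02669 M of L.
Step 2:
                    A           C           L
  I          0.005272       6.217     0.05757
  C          -0.00205   -0.003076    0.003076
  E          0.003221       6.214     0.06064
  solve Keq expr → x = 0.001025; check Q = 0.08957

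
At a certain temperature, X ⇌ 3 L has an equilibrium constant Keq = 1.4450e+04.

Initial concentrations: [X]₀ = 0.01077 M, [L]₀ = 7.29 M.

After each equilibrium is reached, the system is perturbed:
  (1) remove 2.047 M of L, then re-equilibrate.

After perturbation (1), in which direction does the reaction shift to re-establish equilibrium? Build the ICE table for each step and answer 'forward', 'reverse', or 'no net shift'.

Direction: forward

Q₀ = 3.5972e+04 vs Keq = 1.4450e+04 ⇒ Q>K, reverse
Step 1:
                   X          L
  init       0.01077       7.29
  Δ          0.01553   -0.04659
  eq          0.0263      7.243
  solve Keq expr → x = -0.01553; check Q = 1.4450e+04
Then remove 2.047 M of L.
Step 2:
                   X          L
  init        0.0263      5.196
  Δ         -0.01631    0.04894
  eq        0.009987      5.245
  solve Keq expr → x = 0.01631; check Q = 1.4450e+04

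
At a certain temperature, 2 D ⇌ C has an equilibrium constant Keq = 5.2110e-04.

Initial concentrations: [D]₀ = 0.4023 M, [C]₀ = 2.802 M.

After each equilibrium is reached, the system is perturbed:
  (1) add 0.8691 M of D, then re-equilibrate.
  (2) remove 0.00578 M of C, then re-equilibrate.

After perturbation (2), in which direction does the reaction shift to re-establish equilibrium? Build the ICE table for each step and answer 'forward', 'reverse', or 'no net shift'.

Direction: forward

Q₀ = 17.31 vs Keq = 5.2110e-04 ⇒ Q>K, reverse
Step 1:
                   D          C
  I           0.4023      2.802
  C            5.567     -2.783
  E            5.969    0.01857
  solve Keq expr → x = -2.783; check Q = 5.2110e-04
Then add 0.8691 M of D.
Step 2:
                   D          C
  I            6.838    0.01857
  C         -0.01144   0.005719
  E            6.827    0.02429
  solve Keq expr → x = 0.005719; check Q = 5.2110e-04
Then remove 0.00578 M of C.
Step 3:
                   D          C
  I            6.827    0.01851
  C          -0.0114   0.005699
  E            6.815    0.02421
  solve Keq expr → x = 0.005699; check Q = 5.2110e-04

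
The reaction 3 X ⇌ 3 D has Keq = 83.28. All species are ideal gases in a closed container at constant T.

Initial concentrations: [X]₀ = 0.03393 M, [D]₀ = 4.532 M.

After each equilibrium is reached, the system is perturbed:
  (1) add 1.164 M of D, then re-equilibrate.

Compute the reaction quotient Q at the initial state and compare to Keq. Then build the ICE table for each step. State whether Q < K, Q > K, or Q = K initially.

Q₀ = 2.3830e+06 vs Keq = 83.28 ⇒ Q>K, reverse
Step 1:
                  X         D
  init      0.03393     4.532
  Δ          0.8168   -0.8168
  eq         0.8507     3.715
  solve Keq expr → x = -0.2723; check Q = 83.28
Then add 1.164 M of D.
Step 2:
                  X         D
  init       0.8507     4.879
  Δ          0.2169   -0.2169
  eq          1.068     4.662
  solve Keq expr → x = -0.07229; check Q = 83.28

Q₀ = 2.3830e+06; Q > K (proceeds reverse)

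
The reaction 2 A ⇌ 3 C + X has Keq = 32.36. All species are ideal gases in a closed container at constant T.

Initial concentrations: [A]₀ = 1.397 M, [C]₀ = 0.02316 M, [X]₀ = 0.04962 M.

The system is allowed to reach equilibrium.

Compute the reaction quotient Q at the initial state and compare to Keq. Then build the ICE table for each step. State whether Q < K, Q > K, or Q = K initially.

Q₀ = 3.1585e-07; Q < K (proceeds forward)

Q₀ = 3.1585e-07 vs Keq = 32.36 ⇒ Q<K, forward
Step 1:
                   A          C          X
  I            1.397    0.02316    0.04962
  C           -1.102      1.652     0.5508
  E           0.2954      1.676     0.6004
  solve Keq expr → x = 0.5508; check Q = 32.36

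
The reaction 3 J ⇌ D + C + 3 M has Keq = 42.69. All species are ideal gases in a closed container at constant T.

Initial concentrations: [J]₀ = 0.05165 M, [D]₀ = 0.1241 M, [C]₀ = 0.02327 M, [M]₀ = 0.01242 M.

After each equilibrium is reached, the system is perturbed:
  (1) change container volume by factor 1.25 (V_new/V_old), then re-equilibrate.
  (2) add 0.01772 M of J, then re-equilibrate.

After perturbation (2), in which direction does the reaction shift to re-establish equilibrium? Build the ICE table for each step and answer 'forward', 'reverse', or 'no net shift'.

Q₀ = 4.0153e-05 vs Keq = 42.69 ⇒ Q<K, forward
Step 1:
                   J          D          C          M
  I          0.05165     0.1241    0.02327    0.01242
  C         -0.04856    0.01619    0.01619    0.04856
  E         0.003087     0.1403    0.03946    0.06098
  solve Keq expr → x = 0.01619; check Q = 42.69
Then change container volume by factor 1.25 (V_new/V_old).
Step 2:
                   J          D          C          M
  I         0.002469     0.1122    0.03157    0.04879
  C       -3.2406e-04 1.0802e-04 1.0802e-04 3.2406e-04
  E         0.002145     0.1123    0.03167    0.04911
  solve Keq expr → x = 1.0802e-04; check Q = 42.69
Then add 0.01772 M of J.
Step 3:
                   J          D          C          M
  I          0.01987     0.1123    0.03167    0.04911
  C         -0.01678   0.005592   0.005592    0.01678
  E         0.003088     0.1179    0.03727    0.06589
  solve Keq expr → x = 0.005592; check Q = 42.69

Direction: forward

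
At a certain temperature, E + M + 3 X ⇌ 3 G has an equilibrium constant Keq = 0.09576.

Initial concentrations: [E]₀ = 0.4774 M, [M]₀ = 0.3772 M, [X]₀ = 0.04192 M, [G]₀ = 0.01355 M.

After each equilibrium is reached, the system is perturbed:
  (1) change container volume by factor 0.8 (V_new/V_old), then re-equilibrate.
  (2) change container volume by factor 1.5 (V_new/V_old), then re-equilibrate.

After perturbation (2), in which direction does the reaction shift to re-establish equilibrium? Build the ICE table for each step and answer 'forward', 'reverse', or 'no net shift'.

Direction: reverse

Q₀ = 0.1875 vs Keq = 0.09576 ⇒ Q>K, reverse
Step 1:
                   E          M          X          G
  I           0.4774     0.3772    0.04192    0.01355
  C       7.1706e-04 7.1706e-04   0.002151  -0.002151
  E           0.4781     0.3779    0.04407     0.0114
  solve Keq expr → x = -7.1706e-04; check Q = 0.09576
Then change container volume by factor 0.8 (V_new/V_old).
Step 2:
                   E          M          X          G
  I           0.5976     0.4724    0.05509    0.01425
  C       -5.8292e-04 -5.8292e-04  -0.001749   0.001749
  E           0.5971     0.4718    0.05334      0.016
  solve Keq expr → x = 5.8292e-04; check Q = 0.09576
Then change container volume by factor 1.5 (V_new/V_old).
Step 3:
                   E          M          X          G
  I            0.398     0.3145    0.03556    0.01066
  C       6.8217e-04 6.8217e-04   0.002047  -0.002047
  E           0.3987     0.3152    0.03761   0.008618
  solve Keq expr → x = -6.8217e-04; check Q = 0.09576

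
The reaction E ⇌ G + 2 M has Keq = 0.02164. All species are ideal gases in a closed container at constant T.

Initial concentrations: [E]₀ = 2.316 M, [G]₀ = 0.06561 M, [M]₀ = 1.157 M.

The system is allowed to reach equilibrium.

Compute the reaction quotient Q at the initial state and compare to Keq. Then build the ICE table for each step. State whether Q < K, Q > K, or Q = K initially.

Q₀ = 0.03792 vs Keq = 0.02164 ⇒ Q>K, reverse
Step 1:
                  E         G         M
  init        2.316   0.06561     1.157
  Δ         0.02437  -0.02437  -0.04875
  eq           2.34   0.04124     1.108
  solve Keq expr → x = -0.02437; check Q = 0.02164

Q₀ = 0.03792; Q > K (proceeds reverse)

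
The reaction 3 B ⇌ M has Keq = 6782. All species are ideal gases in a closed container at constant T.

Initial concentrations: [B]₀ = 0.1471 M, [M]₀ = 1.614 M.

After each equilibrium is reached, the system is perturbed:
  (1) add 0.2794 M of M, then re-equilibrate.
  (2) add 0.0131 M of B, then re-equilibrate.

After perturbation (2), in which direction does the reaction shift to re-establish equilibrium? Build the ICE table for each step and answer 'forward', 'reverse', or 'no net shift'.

Direction: forward

Q₀ = 507.1 vs Keq = 6782 ⇒ Q<K, forward
Step 1:
                   B          M
  I           0.1471      1.614
  C         -0.08477    0.02826
  E          0.06233      1.642
  solve Keq expr → x = 0.02826; check Q = 6782
Then add 0.2794 M of M.
Step 2:
                   B          M
  I          0.06233      1.922
  C         0.003339  -0.001113
  E          0.06567      1.921
  solve Keq expr → x = -0.001113; check Q = 6782
Then add 0.0131 M of B.
Step 3:
                   B          M
  I          0.07877      1.921
  C         -0.01305    0.00435
  E          0.06572      1.925
  solve Keq expr → x = 0.00435; check Q = 6782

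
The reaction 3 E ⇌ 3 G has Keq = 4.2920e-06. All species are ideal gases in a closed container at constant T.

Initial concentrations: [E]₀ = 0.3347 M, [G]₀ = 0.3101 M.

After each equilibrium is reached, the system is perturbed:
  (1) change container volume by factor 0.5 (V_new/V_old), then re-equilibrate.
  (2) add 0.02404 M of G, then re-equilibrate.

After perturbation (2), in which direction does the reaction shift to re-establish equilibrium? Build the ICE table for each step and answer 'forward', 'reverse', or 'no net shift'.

Q₀ = 0.7953 vs Keq = 4.2920e-06 ⇒ Q>K, reverse
Step 1:
                    E           G
  I            0.3347      0.3101
  C            0.2998     -0.2998
  E            0.6345     0.01031
  solve Keq expr → x = -0.09993; check Q = 4.2920e-06
Then change container volume by factor 0.5 (V_new/V_old).
Step 2:
                    E           G
  I             1.269     0.02062
  C                 0           0
  E             1.269     0.02062
  solve Keq expr → x = 0; check Q = 4.2920e-06
Then add 0.02404 M of G.
Step 3:
                    E           G
  I             1.269     0.04466
  C           0.02366    -0.02366
  E             1.293     0.02101
  solve Keq expr → x = -0.007885; check Q = 4.2920e-06

Direction: reverse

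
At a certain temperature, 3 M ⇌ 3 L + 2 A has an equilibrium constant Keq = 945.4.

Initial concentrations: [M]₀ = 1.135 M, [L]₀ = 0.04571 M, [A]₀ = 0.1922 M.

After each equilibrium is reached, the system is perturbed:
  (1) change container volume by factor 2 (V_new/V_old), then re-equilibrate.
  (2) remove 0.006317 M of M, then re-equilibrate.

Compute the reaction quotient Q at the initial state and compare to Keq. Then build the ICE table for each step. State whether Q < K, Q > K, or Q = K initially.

Q₀ = 2.4130e-06 vs Keq = 945.4 ⇒ Q<K, forward
Step 1:
                  M         L         A
  init        1.135   0.04571    0.1922
  Δ          -1.034     1.034    0.6893
  eq         0.1011      1.08    0.8815
  solve Keq expr → x = 0.3446; check Q = 945.4
Then change container volume by factor 2 (V_new/V_old).
Step 2:
                  M         L         A
  init      0.05056    0.5398    0.4407
  Δ        -0.01713   0.01713   0.01142
  eq        0.03343    0.5569    0.4521
  solve Keq expr → x = 0.005711; check Q = 945.4
Then remove 0.006317 M of M.
Step 3:
                  M         L         A
  init      0.02711    0.5569    0.4521
  Δ        0.005782 -0.005782 -0.003854
  eq        0.03289    0.5511    0.4483
  solve Keq expr → x = -0.001927; check Q = 945.4

Q₀ = 2.4130e-06; Q < K (proceeds forward)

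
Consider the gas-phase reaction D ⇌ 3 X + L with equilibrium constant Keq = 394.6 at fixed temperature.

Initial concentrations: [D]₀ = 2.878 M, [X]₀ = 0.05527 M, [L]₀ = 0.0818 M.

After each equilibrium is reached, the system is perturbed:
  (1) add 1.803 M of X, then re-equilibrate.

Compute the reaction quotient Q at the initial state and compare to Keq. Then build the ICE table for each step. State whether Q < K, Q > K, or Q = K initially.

Q₀ = 4.7988e-06 vs Keq = 394.6 ⇒ Q<K, forward
Step 1:
                   D          X          L
  init         2.878    0.05527     0.0818
  Δ           -1.907      5.721      1.907
  eq          0.9711      5.776      1.989
  solve Keq expr → x = 1.907; check Q = 394.6
Then add 1.803 M of X.
Step 2:
                   D          X          L
  init        0.9711      7.579      1.989
  Δ           0.3011    -0.9034    -0.3011
  eq           1.272      6.676      1.688
  solve Keq expr → x = -0.3011; check Q = 394.6

Q₀ = 4.7988e-06; Q < K (proceeds forward)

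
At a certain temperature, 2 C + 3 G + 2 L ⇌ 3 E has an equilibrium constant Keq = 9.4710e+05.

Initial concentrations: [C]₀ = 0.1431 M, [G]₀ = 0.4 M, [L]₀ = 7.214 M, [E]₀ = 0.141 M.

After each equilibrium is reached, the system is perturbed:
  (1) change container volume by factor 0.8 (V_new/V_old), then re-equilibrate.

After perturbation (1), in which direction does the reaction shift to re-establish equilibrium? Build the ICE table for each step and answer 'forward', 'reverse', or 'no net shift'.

Direction: forward

Q₀ = 0.0411 vs Keq = 9.4710e+05 ⇒ Q<K, forward
Step 1:
                  C         G         L         E
  I          0.1431       0.4     7.214     0.141
  C         -0.1427   -0.2141   -0.1427    0.2141
  E       3.8351e-04    0.1859     7.071    0.3551
  solve Keq expr → x = 0.07136; check Q = 9.4710e+05
Then change container volume by factor 0.8 (V_new/V_old).
Step 2:
                  C         G         L         E
  I       4.7939e-04    0.2324     8.839    0.4438
  C       -1.7179e-04 -2.5769e-04 -1.7179e-04 2.5769e-04
  E       3.0759e-04    0.2321     8.839    0.4441
  solve Keq expr → x = 8.5897e-05; check Q = 9.4710e+05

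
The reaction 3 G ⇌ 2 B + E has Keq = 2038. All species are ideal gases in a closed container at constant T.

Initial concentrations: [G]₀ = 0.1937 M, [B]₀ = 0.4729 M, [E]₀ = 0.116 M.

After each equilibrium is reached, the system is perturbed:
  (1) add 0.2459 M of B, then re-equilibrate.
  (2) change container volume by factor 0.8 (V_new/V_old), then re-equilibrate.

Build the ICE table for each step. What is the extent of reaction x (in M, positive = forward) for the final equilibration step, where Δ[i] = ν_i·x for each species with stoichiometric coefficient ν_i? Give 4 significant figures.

Q₀ = 3.57 vs Keq = 2038 ⇒ Q<K, forward
Step 1:
                  G         B         E
  init       0.1937    0.4729     0.116
  Δ         -0.1632    0.1088   0.05441
  eq        0.03047    0.5817    0.1704
  solve Keq expr → x = 0.05441; check Q = 2038
Then add 0.2459 M of B.
Step 2:
                  G         B         E
  init      0.03047    0.8276    0.1704
  Δ         0.00772 -0.005147 -0.002573
  eq        0.03819    0.8225    0.1678
  solve Keq expr → x = -0.002573; check Q = 2038
Then change container volume by factor 0.8 (V_new/V_old).
Step 3:
                  G         B         E
  init      0.04774     1.028    0.2098
  Δ               0         0         0
  eq        0.04774     1.028    0.2098
  solve Keq expr → x = 0; check Q = 2038

x = 0 M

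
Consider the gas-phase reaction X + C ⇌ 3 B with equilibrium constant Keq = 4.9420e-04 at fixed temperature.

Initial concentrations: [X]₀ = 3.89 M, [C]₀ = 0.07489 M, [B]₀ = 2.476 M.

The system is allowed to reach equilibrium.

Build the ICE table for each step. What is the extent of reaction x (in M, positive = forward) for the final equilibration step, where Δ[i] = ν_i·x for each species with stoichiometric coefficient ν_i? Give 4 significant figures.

Q₀ = 52.1 vs Keq = 4.9420e-04 ⇒ Q>K, reverse
Step 1:
                   X          C          B
  Initial       3.89    0.07489      2.476
  Change      0.7835     0.7835      -2.35
  Equil        4.673     0.8583     0.1256
  solve Keq expr → x = -0.7835; check Q = 4.9420e-04

x = -0.7835 M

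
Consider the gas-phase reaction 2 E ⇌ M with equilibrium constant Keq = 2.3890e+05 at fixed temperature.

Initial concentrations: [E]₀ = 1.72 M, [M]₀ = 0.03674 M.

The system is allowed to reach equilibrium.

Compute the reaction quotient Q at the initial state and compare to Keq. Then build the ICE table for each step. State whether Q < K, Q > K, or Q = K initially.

Q₀ = 0.01242; Q < K (proceeds forward)

Q₀ = 0.01242 vs Keq = 2.3890e+05 ⇒ Q<K, forward
Step 1:
                    E           M
  Initial        1.72     0.03674
  Change       -1.718       0.859
  Equil      0.001936      0.8958
  solve Keq expr → x = 0.859; check Q = 2.3890e+05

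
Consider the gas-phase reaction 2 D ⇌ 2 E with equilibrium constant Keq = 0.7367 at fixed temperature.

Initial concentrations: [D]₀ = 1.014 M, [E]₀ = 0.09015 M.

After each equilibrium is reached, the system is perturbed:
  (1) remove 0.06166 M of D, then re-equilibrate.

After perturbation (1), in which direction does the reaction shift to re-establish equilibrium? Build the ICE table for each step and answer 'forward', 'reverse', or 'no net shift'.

Direction: reverse

Q₀ = 0.007904 vs Keq = 0.7367 ⇒ Q<K, forward
Step 1:
                  D         E
  I           1.014   0.09015
  C         -0.4198    0.4198
  E          0.5942      0.51
  solve Keq expr → x = 0.2099; check Q = 0.7367
Then remove 0.06166 M of D.
Step 2:
                  D         E
  I          0.5325      0.51
  C         0.02848  -0.02848
  E           0.561    0.4815
  solve Keq expr → x = -0.01424; check Q = 0.7367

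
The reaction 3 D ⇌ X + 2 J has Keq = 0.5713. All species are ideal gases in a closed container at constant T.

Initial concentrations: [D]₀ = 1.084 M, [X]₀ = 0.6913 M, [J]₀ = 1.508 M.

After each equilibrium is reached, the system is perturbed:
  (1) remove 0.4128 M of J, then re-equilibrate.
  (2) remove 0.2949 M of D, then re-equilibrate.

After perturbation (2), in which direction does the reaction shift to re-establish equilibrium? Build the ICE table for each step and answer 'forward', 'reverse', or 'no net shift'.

Direction: reverse

Q₀ = 1.234 vs Keq = 0.5713 ⇒ Q>K, reverse
Step 1:
                   D          X          J
  Initial      1.084     0.6913      1.508
  Change      0.1937   -0.06456    -0.1291
  Equil        1.278     0.6267      1.379
  solve Keq expr → x = -0.06456; check Q = 0.5713
Then remove 0.4128 M of J.
Step 2:
                   D          X          J
  Initial      1.278     0.6267     0.9661
  Change     -0.1643    0.05477     0.1095
  Equil        1.113     0.6815      1.076
  solve Keq expr → x = 0.05477; check Q = 0.5713
Then remove 0.2949 M of D.
Step 3:
                   D          X          J
  Initial     0.8185     0.6815      1.076
  Change      0.1796   -0.05987    -0.1197
  Equil       0.9981     0.6216     0.9559
  solve Keq expr → x = -0.05987; check Q = 0.5713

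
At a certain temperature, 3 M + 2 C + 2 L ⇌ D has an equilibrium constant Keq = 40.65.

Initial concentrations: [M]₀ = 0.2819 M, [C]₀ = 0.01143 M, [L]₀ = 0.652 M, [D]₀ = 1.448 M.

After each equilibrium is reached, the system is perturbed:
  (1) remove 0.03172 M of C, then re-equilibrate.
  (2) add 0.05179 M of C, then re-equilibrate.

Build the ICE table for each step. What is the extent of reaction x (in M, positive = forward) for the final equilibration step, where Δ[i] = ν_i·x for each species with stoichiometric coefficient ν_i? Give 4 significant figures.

Q₀ = 1.1638e+06 vs Keq = 40.65 ⇒ Q>K, reverse
Step 1:
                  M         C         L         D
  I          0.2819   0.01143     0.652     1.448
  C          0.4424     0.295     0.295   -0.1475
  E          0.7243    0.3064     0.947     1.301
  solve Keq expr → x = -0.1475; check Q = 40.65
Then remove 0.03172 M of C.
Step 2:
                  M         C         L         D
  I          0.7243    0.2747     0.947     1.301
  C         0.02087   0.01391   0.01391 -0.006957
  E          0.7452    0.2886    0.9609     1.294
  solve Keq expr → x = -0.006957; check Q = 40.65
Then add 0.05179 M of C.
Step 3:
                  M         C         L         D
  I          0.7452    0.3404    0.9609     1.294
  C        -0.03358  -0.02238  -0.02238   0.01119
  E          0.7116     0.318    0.9385     1.305
  solve Keq expr → x = 0.01119; check Q = 40.65

x = 0.01119 M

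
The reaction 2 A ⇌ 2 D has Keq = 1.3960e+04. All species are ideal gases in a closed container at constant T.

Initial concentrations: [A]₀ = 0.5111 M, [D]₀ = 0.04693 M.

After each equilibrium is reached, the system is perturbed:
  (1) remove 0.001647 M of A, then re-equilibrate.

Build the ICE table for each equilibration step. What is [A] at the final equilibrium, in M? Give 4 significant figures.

[A]_eq = 0.00467 M

Q₀ = 0.008431 vs Keq = 1.3960e+04 ⇒ Q<K, forward
Step 1:
                  A         D
  init       0.5111   0.04693
  Δ         -0.5064    0.5064
  eq       0.004683    0.5533
  solve Keq expr → x = 0.2532; check Q = 1.3960e+04
Then remove 0.001647 M of A.
Step 2:
                  A         D
  init     0.003036    0.5533
  Δ        0.001633 -0.001633
  eq        0.00467    0.5517
  solve Keq expr → x = -8.1659e-04; check Q = 1.3960e+04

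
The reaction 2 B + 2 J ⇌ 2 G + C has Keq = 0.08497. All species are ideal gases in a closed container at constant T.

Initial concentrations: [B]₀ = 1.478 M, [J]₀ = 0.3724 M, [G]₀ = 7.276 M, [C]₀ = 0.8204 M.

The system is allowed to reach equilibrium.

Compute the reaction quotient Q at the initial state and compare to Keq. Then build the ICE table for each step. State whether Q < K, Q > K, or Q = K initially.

Q₀ = 143.4; Q > K (proceeds reverse)

Q₀ = 143.4 vs Keq = 0.08497 ⇒ Q>K, reverse
Step 1:
                  B         J         G         C
  I           1.478    0.3724     7.276    0.8204
  C           1.487     1.487    -1.487   -0.7434
  E           2.965     1.859     5.789   0.07702
  solve Keq expr → x = -0.7434; check Q = 0.08497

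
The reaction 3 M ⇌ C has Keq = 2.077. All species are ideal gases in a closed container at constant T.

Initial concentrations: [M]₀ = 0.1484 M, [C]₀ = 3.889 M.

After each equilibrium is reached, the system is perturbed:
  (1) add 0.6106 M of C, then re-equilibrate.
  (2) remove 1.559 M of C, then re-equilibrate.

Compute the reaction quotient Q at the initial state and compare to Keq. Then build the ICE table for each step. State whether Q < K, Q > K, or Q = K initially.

Q₀ = 1190 vs Keq = 2.077 ⇒ Q>K, reverse
Step 1:
                    M           C
  init         0.1484       3.889
  Δ             1.046     -0.3487
  eq            1.195        3.54
  solve Keq expr → x = -0.3487; check Q = 2.077
Then add 0.6106 M of C.
Step 2:
                    M           C
  init          1.195       4.151
  Δ           0.06294    -0.02098
  eq            1.257        4.13
  solve Keq expr → x = -0.02098; check Q = 2.077
Then remove 1.559 M of C.
Step 3:
                    M           C
  init          1.257       2.571
  Δ           -0.1757     0.05856
  eq            1.082       2.629
  solve Keq expr → x = 0.05856; check Q = 2.077

Q₀ = 1190; Q > K (proceeds reverse)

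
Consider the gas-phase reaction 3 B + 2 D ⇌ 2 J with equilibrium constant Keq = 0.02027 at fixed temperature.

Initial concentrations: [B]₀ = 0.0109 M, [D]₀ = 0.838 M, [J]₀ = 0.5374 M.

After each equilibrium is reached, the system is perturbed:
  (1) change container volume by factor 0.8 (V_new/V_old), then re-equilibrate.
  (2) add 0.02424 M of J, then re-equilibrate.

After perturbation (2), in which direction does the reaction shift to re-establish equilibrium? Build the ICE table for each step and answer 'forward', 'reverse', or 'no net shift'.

Direction: reverse

Q₀ = 3.1756e+05 vs Keq = 0.02027 ⇒ Q>K, reverse
Step 1:
                  B         D         J
  Initial    0.0109     0.838    0.5374
  Change     0.6573    0.4382   -0.4382
  Equil      0.6682     1.276   0.09923
  solve Keq expr → x = -0.2191; check Q = 0.02027
Then change container volume by factor 0.8 (V_new/V_old).
Step 2:
                  B         D         J
  Initial    0.8352     1.595     0.124
  Change   -0.04742  -0.03161   0.03161
  Equil      0.7878     1.564    0.1557
  solve Keq expr → x = 0.01581; check Q = 0.02027
Then add 0.02424 M of J.
Step 3:
                  B         D         J
  Initial    0.7878     1.564    0.1799
  Change    0.02343   0.01562  -0.01562
  Equil      0.8112     1.579    0.1643
  solve Keq expr → x = -0.00781; check Q = 0.02027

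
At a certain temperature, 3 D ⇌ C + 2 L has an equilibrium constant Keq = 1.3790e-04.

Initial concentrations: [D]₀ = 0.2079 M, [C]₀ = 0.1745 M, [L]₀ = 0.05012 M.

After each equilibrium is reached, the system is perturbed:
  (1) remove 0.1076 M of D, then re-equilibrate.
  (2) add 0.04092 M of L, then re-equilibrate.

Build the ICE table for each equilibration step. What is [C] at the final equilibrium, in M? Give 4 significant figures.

[C]_eq = 0.1308 M

Q₀ = 0.04878 vs Keq = 1.3790e-04 ⇒ Q>K, reverse
Step 1:
                    D           C           L
  I            0.2079      0.1745     0.05012
  C            0.0686    -0.02287    -0.04574
  E            0.2765      0.1516    0.004385
  solve Keq expr → x = -0.02287; check Q = 1.3790e-04
Then remove 0.1076 M of D.
Step 2:
                    D           C           L
  I            0.1689      0.1516    0.004385
  C          0.003332   -0.001111   -0.002221
  E            0.1722      0.1505    0.002164
  solve Keq expr → x = -0.001111; check Q = 1.3790e-04
Then add 0.04092 M of L.
Step 3:
                    D           C           L
  I            0.1722      0.1505     0.04308
  C            0.0592    -0.01973    -0.03947
  E            0.2314      0.1308    0.003615
  solve Keq expr → x = -0.01973; check Q = 1.3790e-04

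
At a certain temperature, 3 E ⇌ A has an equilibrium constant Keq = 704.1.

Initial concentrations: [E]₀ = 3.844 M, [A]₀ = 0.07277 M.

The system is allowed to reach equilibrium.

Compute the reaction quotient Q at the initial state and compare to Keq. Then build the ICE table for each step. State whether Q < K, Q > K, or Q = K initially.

Q₀ = 0.001281 vs Keq = 704.1 ⇒ Q<K, forward
Step 1:
                  E         A
  I           3.844   0.07277
  C          -3.721      1.24
  E          0.1231     1.313
  solve Keq expr → x = 1.24; check Q = 704.1

Q₀ = 0.001281; Q < K (proceeds forward)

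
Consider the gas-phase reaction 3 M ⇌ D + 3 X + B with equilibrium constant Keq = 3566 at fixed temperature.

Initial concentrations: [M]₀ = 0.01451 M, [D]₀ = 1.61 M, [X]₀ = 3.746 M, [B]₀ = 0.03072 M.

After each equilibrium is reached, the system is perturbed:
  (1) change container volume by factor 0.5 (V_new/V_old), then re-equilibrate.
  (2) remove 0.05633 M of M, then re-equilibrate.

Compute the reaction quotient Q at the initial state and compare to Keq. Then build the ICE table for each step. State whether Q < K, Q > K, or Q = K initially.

Q₀ = 8.5104e+05; Q > K (proceeds reverse)

Q₀ = 8.5104e+05 vs Keq = 3566 ⇒ Q>K, reverse
Step 1:
                    M           D           X           B
  init        0.01451        1.61       3.746     0.03072
  Δ           0.05234    -0.01745    -0.05234    -0.01745
  eq          0.06685       1.593       3.694     0.01327
  solve Keq expr → x = -0.01745; check Q = 3566
Then change container volume by factor 0.5 (V_new/V_old).
Step 2:
                    M           D           X           B
  init         0.1337       3.185       7.387     0.02655
  Δ           0.03723    -0.01241    -0.03723    -0.01241
  eq           0.1709       3.173        7.35     0.01414
  solve Keq expr → x = -0.01241; check Q = 3566
Then remove 0.05633 M of M.
Step 3:
                    M           D           X           B
  init         0.1146       3.173        7.35     0.01414
  Δ             0.021   -0.007001      -0.021   -0.007001
  eq           0.1356       3.166       7.329    0.007135
  solve Keq expr → x = -0.007001; check Q = 3566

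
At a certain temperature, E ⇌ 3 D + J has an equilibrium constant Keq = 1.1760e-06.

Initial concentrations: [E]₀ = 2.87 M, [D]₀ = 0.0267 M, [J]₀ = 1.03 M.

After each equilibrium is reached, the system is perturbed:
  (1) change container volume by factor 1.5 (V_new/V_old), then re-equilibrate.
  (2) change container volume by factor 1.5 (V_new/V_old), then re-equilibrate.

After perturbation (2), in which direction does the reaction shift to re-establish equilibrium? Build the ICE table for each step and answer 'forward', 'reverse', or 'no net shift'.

Direction: forward

Q₀ = 6.8311e-06 vs Keq = 1.1760e-06 ⇒ Q>K, reverse
Step 1:
                   E          D          J
  Initial       2.87     0.0267       1.03
  Change     0.00394   -0.01182   -0.00394
  Equil        2.874    0.01488      1.026
  solve Keq expr → x = -0.00394; check Q = 1.1760e-06
Then change container volume by factor 1.5 (V_new/V_old).
Step 2:
                   E          D          J
  Initial      1.916   0.009919      0.684
  Change   -0.001648   0.004943   0.001648
  Equil        1.914    0.01486     0.6857
  solve Keq expr → x = 0.001648; check Q = 1.1760e-06
Then change container volume by factor 1.5 (V_new/V_old).
Step 3:
                   E          D          J
  Initial      1.276   0.009908     0.4571
  Change   -0.001643    0.00493   0.001643
  Equil        1.275    0.01484     0.4588
  solve Keq expr → x = 0.001643; check Q = 1.1760e-06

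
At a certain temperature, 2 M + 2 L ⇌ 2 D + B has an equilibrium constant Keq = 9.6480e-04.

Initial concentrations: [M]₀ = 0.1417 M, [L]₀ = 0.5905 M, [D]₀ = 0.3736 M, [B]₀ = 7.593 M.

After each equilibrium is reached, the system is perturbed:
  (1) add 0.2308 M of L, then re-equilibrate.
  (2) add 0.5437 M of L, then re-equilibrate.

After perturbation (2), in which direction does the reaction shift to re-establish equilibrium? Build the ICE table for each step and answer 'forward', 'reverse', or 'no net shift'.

Q₀ = 151.4 vs Keq = 9.6480e-04 ⇒ Q>K, reverse
Step 1:
                    M           L           D           B
  init         0.1417      0.5905      0.3736       7.593
  Δ             0.368       0.368      -0.368      -0.184
  eq           0.5097      0.9585    0.005575       7.409
  solve Keq expr → x = -0.184; check Q = 9.6480e-04
Then add 0.2308 M of L.
Step 2:
                    M           L           D           B
  init         0.5097       1.189    0.005575       7.409
  Δ         -0.001317   -0.001317    0.001317  6.5834e-04
  eq           0.5084       1.188    0.006892        7.41
  solve Keq expr → x = 6.5834e-04; check Q = 9.6480e-04
Then add 0.5437 M of L.
Step 3:
                    M           L           D           B
  init         0.5084       1.732    0.006892        7.41
  Δ         -0.003075   -0.003075    0.003075    0.001537
  eq           0.5053       1.729    0.009967       7.411
  solve Keq expr → x = 0.001537; check Q = 9.6480e-04

Direction: forward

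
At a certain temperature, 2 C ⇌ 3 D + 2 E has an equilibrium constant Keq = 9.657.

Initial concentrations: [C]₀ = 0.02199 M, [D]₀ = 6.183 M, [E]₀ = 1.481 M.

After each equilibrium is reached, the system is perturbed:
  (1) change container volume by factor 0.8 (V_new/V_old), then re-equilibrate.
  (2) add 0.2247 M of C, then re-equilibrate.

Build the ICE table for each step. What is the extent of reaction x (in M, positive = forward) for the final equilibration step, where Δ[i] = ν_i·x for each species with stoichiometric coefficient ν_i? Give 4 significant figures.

Q₀ = 1.0722e+06 vs Keq = 9.657 ⇒ Q>K, reverse
Step 1:
                    C           D           E
  Initial     0.02199       6.183       1.481
  Change        1.113       -1.67      -1.113
  Equil         1.135       4.513      0.3679
  solve Keq expr → x = -0.5566; check Q = 9.657
Then change container volume by factor 0.8 (V_new/V_old).
Step 2:
                    C           D           E
  Initial       1.419       5.642      0.4599
  Change      0.09503     -0.1425    -0.09503
  Equil         1.514       5.499      0.3648
  solve Keq expr → x = -0.04752; check Q = 9.657
Then add 0.2247 M of C.
Step 3:
                    C           D           E
  Initial       1.739       5.499      0.3648
  Change      -0.0385     0.05775      0.0385
  Equil           1.7       5.557      0.4033
  solve Keq expr → x = 0.01925; check Q = 9.657

x = 0.01925 M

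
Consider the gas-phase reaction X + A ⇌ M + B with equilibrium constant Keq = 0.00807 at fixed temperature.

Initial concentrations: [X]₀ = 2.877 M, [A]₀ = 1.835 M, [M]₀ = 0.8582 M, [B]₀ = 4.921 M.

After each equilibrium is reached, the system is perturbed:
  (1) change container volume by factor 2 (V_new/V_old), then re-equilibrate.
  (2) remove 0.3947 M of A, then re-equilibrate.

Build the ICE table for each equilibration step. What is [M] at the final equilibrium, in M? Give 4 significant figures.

[M]_eq = 0.006961 M

Q₀ = 0.8 vs Keq = 0.00807 ⇒ Q>K, reverse
Step 1:
                  X         A         M         B
  Initial     2.877     1.835    0.8582     4.921
  Change     0.8386    0.8386   -0.8386   -0.8386
  Equil       3.716     2.674   0.01964     4.082
  solve Keq expr → x = -0.8386; check Q = 0.00807
Then change container volume by factor 2 (V_new/V_old).
Step 2:
                  X         A         M         B
  Initial     1.858     1.337  0.009818     2.041
  Change          0         0         0         0
  Equil       1.858     1.337  0.009818     2.041
  solve Keq expr → x = 0; check Q = 0.00807
Then remove 0.3947 M of A.
Step 3:
                  X         A         M         B
  Initial     1.858    0.9421  0.009818     2.041
  Change   0.002858  0.002858 -0.002858 -0.002858
  Equil       1.861    0.9449  0.006961     2.038
  solve Keq expr → x = -0.002858; check Q = 0.00807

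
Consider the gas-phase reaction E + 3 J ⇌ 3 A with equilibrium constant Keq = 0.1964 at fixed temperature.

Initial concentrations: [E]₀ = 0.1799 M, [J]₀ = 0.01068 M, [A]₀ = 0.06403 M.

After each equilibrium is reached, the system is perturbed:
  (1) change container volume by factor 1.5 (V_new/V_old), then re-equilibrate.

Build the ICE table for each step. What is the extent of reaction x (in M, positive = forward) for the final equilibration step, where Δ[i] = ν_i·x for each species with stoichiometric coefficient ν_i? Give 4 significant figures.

x = -4.0571e-04 M

Q₀ = 1198 vs Keq = 0.1964 ⇒ Q>K, reverse
Step 1:
                  E         J         A
  I          0.1799   0.01068   0.06403
  C         0.01507    0.0452   -0.0452
  E           0.195   0.05588   0.01883
  solve Keq expr → x = -0.01507; check Q = 0.1964
Then change container volume by factor 1.5 (V_new/V_old).
Step 2:
                  E         J         A
  I            0.13   0.03725   0.01256
  C       4.0571e-04  0.001217 -0.001217
  E          0.1304   0.03847   0.01134
  solve Keq expr → x = -4.0571e-04; check Q = 0.1964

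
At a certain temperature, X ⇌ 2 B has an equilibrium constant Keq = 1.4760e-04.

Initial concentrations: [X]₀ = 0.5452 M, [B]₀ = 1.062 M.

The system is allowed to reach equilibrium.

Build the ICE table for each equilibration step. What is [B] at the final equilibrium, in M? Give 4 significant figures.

Q₀ = 2.069 vs Keq = 1.4760e-04 ⇒ Q>K, reverse
Step 1:
                   X          B
  I           0.5452      1.062
  C           0.5247     -1.049
  E             1.07    0.01257
  solve Keq expr → x = -0.5247; check Q = 1.4760e-04

[B]_eq = 0.01257 M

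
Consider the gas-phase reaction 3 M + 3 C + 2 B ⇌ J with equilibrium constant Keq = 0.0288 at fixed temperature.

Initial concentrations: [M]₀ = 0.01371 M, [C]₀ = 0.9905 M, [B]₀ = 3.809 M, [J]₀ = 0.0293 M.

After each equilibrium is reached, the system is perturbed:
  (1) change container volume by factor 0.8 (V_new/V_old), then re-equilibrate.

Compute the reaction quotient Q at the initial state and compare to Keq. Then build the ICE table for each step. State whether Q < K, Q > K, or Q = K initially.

Q₀ = 806.4; Q > K (proceeds reverse)

Q₀ = 806.4 vs Keq = 0.0288 ⇒ Q>K, reverse
Step 1:
                  M         C         B         J
  init      0.01371    0.9905     3.809    0.0293
  Δ         0.08629   0.08629   0.05752  -0.02876
  eq            0.1     1.077     3.867 5.3752e-04
  solve Keq expr → x = -0.02876; check Q = 0.0288
Then change container volume by factor 0.8 (V_new/V_old).
Step 2:
                  M         C         B         J
  init        0.125     1.346     4.833 6.7189e-04
  Δ       -0.006125 -0.006125 -0.004083  0.002042
  eq         0.1189      1.34     4.829  0.002714
  solve Keq expr → x = 0.002042; check Q = 0.0288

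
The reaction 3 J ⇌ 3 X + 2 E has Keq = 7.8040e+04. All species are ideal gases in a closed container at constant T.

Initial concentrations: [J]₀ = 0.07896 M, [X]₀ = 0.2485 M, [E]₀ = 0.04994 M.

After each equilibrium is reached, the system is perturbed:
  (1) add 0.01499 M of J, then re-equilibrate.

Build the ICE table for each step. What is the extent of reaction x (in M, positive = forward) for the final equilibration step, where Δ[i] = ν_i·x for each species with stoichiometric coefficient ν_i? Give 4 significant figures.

Q₀ = 0.07774 vs Keq = 7.8040e+04 ⇒ Q<K, forward
Step 1:
                   J          X          E
  init       0.07896     0.2485    0.04994
  Δ          -0.0773     0.0773    0.05153
  eq        0.001659     0.3258     0.1015
  solve Keq expr → x = 0.02577; check Q = 7.8040e+04
Then add 0.01499 M of J.
Step 2:
                   J          X          E
  init       0.01665     0.3258     0.1015
  Δ          -0.0148     0.0148   0.009869
  eq        0.001845     0.3406     0.1113
  solve Keq expr → x = 0.004935; check Q = 7.8040e+04

x = 0.004935 M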